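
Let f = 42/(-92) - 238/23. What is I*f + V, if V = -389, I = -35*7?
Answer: 103871/46 ≈ 2258.1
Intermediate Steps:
I = -245
f = -497/46 (f = 42*(-1/92) - 238*1/23 = -21/46 - 238/23 = -497/46 ≈ -10.804)
I*f + V = -245*(-497/46) - 389 = 121765/46 - 389 = 103871/46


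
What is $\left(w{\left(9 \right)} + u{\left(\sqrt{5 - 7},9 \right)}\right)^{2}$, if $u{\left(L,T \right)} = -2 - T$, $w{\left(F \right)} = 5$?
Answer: $36$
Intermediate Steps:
$\left(w{\left(9 \right)} + u{\left(\sqrt{5 - 7},9 \right)}\right)^{2} = \left(5 - 11\right)^{2} = \left(-6\right)^{2} = 36$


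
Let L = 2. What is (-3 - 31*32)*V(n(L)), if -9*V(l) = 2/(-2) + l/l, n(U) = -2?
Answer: 0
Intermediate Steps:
V(l) = 0 (V(l) = -(2/(-2) + l/l)/9 = -(2*(-½) + 1)/9 = -(-1 + 1)/9 = -⅑*0 = 0)
(-3 - 31*32)*V(n(L)) = (-3 - 31*32)*0 = (-3 - 992)*0 = -995*0 = 0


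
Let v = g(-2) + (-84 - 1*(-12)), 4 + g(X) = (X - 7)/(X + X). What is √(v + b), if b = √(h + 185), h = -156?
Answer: √(-295 + 4*√29)/2 ≈ 8.2683*I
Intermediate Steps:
g(X) = -4 + (-7 + X)/(2*X) (g(X) = -4 + (X - 7)/(X + X) = -4 + (-7 + X)/((2*X)) = -4 + (-7 + X)*(1/(2*X)) = -4 + (-7 + X)/(2*X))
b = √29 (b = √(-156 + 185) = √29 ≈ 5.3852)
v = -295/4 (v = (7/2)*(-1 - 1*(-2))/(-2) + (-84 - 1*(-12)) = (7/2)*(-½)*(-1 + 2) + (-84 + 12) = (7/2)*(-½)*1 - 72 = -7/4 - 72 = -295/4 ≈ -73.750)
√(v + b) = √(-295/4 + √29)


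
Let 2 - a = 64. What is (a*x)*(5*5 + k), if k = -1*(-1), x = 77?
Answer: -124124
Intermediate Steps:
a = -62 (a = 2 - 1*64 = 2 - 64 = -62)
k = 1
(a*x)*(5*5 + k) = (-62*77)*(5*5 + 1) = -4774*(25 + 1) = -4774*26 = -124124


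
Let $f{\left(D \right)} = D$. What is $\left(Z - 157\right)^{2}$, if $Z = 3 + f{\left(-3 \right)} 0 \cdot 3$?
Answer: $23716$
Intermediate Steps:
$Z = 3$ ($Z = 3 - 3 \cdot 0 \cdot 3 = 3 - 0 = 3 + 0 = 3$)
$\left(Z - 157\right)^{2} = \left(3 - 157\right)^{2} = \left(-154\right)^{2} = 23716$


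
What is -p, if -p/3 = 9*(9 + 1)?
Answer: 270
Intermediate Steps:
p = -270 (p = -27*(9 + 1) = -27*10 = -3*90 = -270)
-p = -1*(-270) = 270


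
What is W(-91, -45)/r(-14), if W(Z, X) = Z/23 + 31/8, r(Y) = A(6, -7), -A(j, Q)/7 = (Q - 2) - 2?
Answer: -15/14168 ≈ -0.0010587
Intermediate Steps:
A(j, Q) = 28 - 7*Q (A(j, Q) = -7*((Q - 2) - 2) = -7*((-2 + Q) - 2) = -7*(-4 + Q) = 28 - 7*Q)
r(Y) = 77 (r(Y) = 28 - 7*(-7) = 28 + 49 = 77)
W(Z, X) = 31/8 + Z/23 (W(Z, X) = Z*(1/23) + 31*(⅛) = Z/23 + 31/8 = 31/8 + Z/23)
W(-91, -45)/r(-14) = (31/8 + (1/23)*(-91))/77 = (31/8 - 91/23)*(1/77) = -15/184*1/77 = -15/14168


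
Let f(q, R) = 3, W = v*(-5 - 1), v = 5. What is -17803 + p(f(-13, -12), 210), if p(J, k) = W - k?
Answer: -18043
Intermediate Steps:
W = -30 (W = 5*(-5 - 1) = 5*(-6) = -30)
p(J, k) = -30 - k
-17803 + p(f(-13, -12), 210) = -17803 + (-30 - 1*210) = -17803 + (-30 - 210) = -17803 - 240 = -18043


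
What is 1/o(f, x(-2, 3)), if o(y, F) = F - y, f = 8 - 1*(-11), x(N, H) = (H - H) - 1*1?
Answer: -1/20 ≈ -0.050000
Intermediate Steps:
x(N, H) = -1 (x(N, H) = 0 - 1 = -1)
f = 19 (f = 8 + 11 = 19)
1/o(f, x(-2, 3)) = 1/(-1 - 1*19) = 1/(-1 - 19) = 1/(-20) = -1/20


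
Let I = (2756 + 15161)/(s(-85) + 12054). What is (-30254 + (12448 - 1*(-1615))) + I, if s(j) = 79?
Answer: -196427486/12133 ≈ -16190.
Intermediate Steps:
I = 17917/12133 (I = (2756 + 15161)/(79 + 12054) = 17917/12133 ≈ 1.4767)
(-30254 + (12448 - 1*(-1615))) + I = (-30254 + (12448 - 1*(-1615))) + 17917/12133 = (-30254 + (12448 + 1615)) + 17917/12133 = (-30254 + 14063) + 17917/12133 = -16191 + 17917/12133 = -196427486/12133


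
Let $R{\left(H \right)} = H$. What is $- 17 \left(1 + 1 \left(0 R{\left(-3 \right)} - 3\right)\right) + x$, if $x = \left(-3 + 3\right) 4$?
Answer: $34$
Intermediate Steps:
$x = 0$ ($x = 0 \cdot 4 = 0$)
$- 17 \left(1 + 1 \left(0 R{\left(-3 \right)} - 3\right)\right) + x = - 17 \left(1 + 1 \left(0 \left(-3\right) - 3\right)\right) + 0 = - 17 \left(1 + 1 \left(0 - 3\right)\right) + 0 = - 17 \left(1 + 1 \left(-3\right)\right) + 0 = - 17 \left(1 - 3\right) + 0 = \left(-17\right) \left(-2\right) + 0 = 34 + 0 = 34$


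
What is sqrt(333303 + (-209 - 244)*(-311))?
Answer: sqrt(474186) ≈ 688.61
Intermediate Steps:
sqrt(333303 + (-209 - 244)*(-311)) = sqrt(333303 - 453*(-311)) = sqrt(333303 + 140883) = sqrt(474186)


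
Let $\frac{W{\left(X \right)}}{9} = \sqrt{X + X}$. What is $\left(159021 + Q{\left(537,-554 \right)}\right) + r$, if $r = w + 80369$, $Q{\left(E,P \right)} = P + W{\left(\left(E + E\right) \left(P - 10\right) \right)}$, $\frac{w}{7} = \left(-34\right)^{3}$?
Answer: $-36292 + 108 i \sqrt{8413} \approx -36292.0 + 9906.0 i$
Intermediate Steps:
$W{\left(X \right)} = 9 \sqrt{2} \sqrt{X}$ ($W{\left(X \right)} = 9 \sqrt{X + X} = 9 \sqrt{2 X} = 9 \sqrt{2} \sqrt{X}$)
$w = -275128$ ($w = 7 \left(-34\right)^{3} = 7 \left(-39304\right) = -275128$)
$Q{\left(E,P \right)} = P + 18 \sqrt{E \left(-10 + P\right)}$ ($Q{\left(E,P \right)} = P + 9 \sqrt{2} \sqrt{\left(E + E\right) \left(P - 10\right)} = P + 9 \sqrt{2} \sqrt{2 E \left(-10 + P\right)} = P + 9 \sqrt{2} \sqrt{2} \sqrt{E \left(-10 + P\right)} = P + 18 \sqrt{E \left(-10 + P\right)}$)
$r = -194759$ ($r = -275128 + 80369 = -194759$)
$\left(159021 + Q{\left(537,-554 \right)}\right) + r = \left(159021 - \left(554 - 18 \sqrt{537 \left(-10 - 554\right)}\right)\right) - 194759 = \left(159021 - \left(554 - 18 \sqrt{537 \left(-564\right)}\right)\right) - 194759 = \left(159021 - \left(554 - 18 \sqrt{-302868}\right)\right) - 194759 = \left(159021 - \left(554 - 18 \cdot 6 i \sqrt{8413}\right)\right) - 194759 = \left(159021 - \left(554 - 108 i \sqrt{8413}\right)\right) - 194759 = \left(158467 + 108 i \sqrt{8413}\right) - 194759 = -36292 + 108 i \sqrt{8413}$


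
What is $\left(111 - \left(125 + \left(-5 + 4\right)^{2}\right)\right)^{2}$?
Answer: $225$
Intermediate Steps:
$\left(111 - \left(125 + \left(-5 + 4\right)^{2}\right)\right)^{2} = \left(111 - 126\right)^{2} = \left(-15\right)^{2} = 225$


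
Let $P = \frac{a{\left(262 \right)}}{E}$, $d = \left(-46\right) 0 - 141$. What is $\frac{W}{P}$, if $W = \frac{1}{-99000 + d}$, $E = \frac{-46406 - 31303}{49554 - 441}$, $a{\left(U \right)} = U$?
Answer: $\frac{25903}{425235775482} \approx 6.0914 \cdot 10^{-8}$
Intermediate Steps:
$E = - \frac{25903}{16371}$ ($E = - \frac{77709}{49113} = \left(-77709\right) \frac{1}{49113} = - \frac{25903}{16371} \approx -1.5822$)
$d = -141$ ($d = 0 - 141 = -141$)
$W = - \frac{1}{99141}$ ($W = \frac{1}{-99000 - 141} = \frac{1}{-99141} = - \frac{1}{99141} \approx -1.0087 \cdot 10^{-5}$)
$P = - \frac{4289202}{25903}$ ($P = \frac{262}{- \frac{25903}{16371}} = 262 \left(- \frac{16371}{25903}\right) = - \frac{4289202}{25903} \approx -165.59$)
$\frac{W}{P} = - \frac{1}{99141 \left(- \frac{4289202}{25903}\right)} = \left(- \frac{1}{99141}\right) \left(- \frac{25903}{4289202}\right) = \frac{25903}{425235775482}$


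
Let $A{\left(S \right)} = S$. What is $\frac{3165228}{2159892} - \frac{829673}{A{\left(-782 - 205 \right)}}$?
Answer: $\frac{791502714}{939953} \approx 842.07$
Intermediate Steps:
$\frac{3165228}{2159892} - \frac{829673}{A{\left(-782 - 205 \right)}} = \frac{3165228}{2159892} - \frac{829673}{-782 - 205} = 3165228 \cdot \frac{1}{2159892} - \frac{829673}{-987} = \frac{87923}{59997} - - \frac{829673}{987} = \frac{87923}{59997} + \frac{829673}{987} = \frac{791502714}{939953}$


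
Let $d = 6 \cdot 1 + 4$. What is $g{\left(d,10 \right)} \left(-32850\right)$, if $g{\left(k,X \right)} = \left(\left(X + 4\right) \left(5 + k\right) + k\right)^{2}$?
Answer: $-1589940000$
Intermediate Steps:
$d = 10$ ($d = 6 + 4 = 10$)
$g{\left(k,X \right)} = \left(k + \left(4 + X\right) \left(5 + k\right)\right)^{2}$ ($g{\left(k,X \right)} = \left(\left(4 + X\right) \left(5 + k\right) + k\right)^{2} = \left(k + \left(4 + X\right) \left(5 + k\right)\right)^{2}$)
$g{\left(d,10 \right)} \left(-32850\right) = \left(20 + 5 \cdot 10 + 5 \cdot 10 + 10 \cdot 10\right)^{2} \left(-32850\right) = \left(20 + 50 + 50 + 100\right)^{2} \left(-32850\right) = 220^{2} \left(-32850\right) = 48400 \left(-32850\right) = -1589940000$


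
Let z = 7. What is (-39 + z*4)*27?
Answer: -297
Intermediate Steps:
(-39 + z*4)*27 = (-39 + 7*4)*27 = (-39 + 28)*27 = -11*27 = -297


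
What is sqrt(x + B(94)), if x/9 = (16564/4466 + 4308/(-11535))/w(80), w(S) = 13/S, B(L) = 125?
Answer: sqrt(154348698946054613)/22323301 ≈ 17.599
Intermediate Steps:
x = 4123829088/22323301 (x = 9*((16564/4466 + 4308/(-11535))/((13/80))) = 9*((16564*(1/4466) + 4308*(-1/11535))/((13*(1/80)))) = 9*((8282/2233 - 1436/3845)/(13/80)) = 9*((28637702/8585885)*(80/13)) = 9*(458203232/22323301) = 4123829088/22323301 ≈ 184.73)
sqrt(x + B(94)) = sqrt(4123829088/22323301 + 125) = sqrt(6914241713/22323301) = sqrt(154348698946054613)/22323301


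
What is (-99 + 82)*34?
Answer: -578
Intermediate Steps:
(-99 + 82)*34 = -17*34 = -578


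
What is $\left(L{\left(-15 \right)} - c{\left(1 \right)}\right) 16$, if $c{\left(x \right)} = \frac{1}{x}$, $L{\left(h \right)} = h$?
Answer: $-256$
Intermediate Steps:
$\left(L{\left(-15 \right)} - c{\left(1 \right)}\right) 16 = \left(-15 - 1^{-1}\right) 16 = \left(-15 - 1\right) 16 = \left(-16\right) 16 = -256$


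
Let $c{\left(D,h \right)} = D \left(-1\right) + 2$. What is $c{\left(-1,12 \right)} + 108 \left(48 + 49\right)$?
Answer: $10479$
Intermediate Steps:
$c{\left(D,h \right)} = 2 - D$ ($c{\left(D,h \right)} = - D + 2 = 2 - D$)
$c{\left(-1,12 \right)} + 108 \left(48 + 49\right) = \left(2 - -1\right) + 108 \left(48 + 49\right) = \left(2 + 1\right) + 108 \cdot 97 = 3 + 10476 = 10479$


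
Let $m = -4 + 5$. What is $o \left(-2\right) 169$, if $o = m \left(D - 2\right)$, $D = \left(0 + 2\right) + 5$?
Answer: $-1690$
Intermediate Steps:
$m = 1$
$D = 7$ ($D = 2 + 5 = 7$)
$o = 5$ ($o = 1 \left(7 - 2\right) = 1 \cdot 5 = 5$)
$o \left(-2\right) 169 = 5 \left(-2\right) 169 = \left(-10\right) 169 = -1690$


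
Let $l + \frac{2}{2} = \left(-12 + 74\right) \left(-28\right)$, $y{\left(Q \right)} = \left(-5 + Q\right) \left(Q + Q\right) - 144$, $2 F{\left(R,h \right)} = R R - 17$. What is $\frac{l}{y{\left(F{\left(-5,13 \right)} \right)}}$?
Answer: $\frac{1737}{152} \approx 11.428$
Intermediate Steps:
$F{\left(R,h \right)} = - \frac{17}{2} + \frac{R^{2}}{2}$ ($F{\left(R,h \right)} = \frac{R R - 17}{2} = \frac{R^{2} - 17}{2} = \frac{-17 + R^{2}}{2} = - \frac{17}{2} + \frac{R^{2}}{2}$)
$y{\left(Q \right)} = -144 + 2 Q \left(-5 + Q\right)$ ($y{\left(Q \right)} = \left(-5 + Q\right) 2 Q - 144 = 2 Q \left(-5 + Q\right) - 144 = -144 + 2 Q \left(-5 + Q\right)$)
$l = -1737$ ($l = -1 + \left(-12 + 74\right) \left(-28\right) = -1 + 62 \left(-28\right) = -1 - 1736 = -1737$)
$\frac{l}{y{\left(F{\left(-5,13 \right)} \right)}} = - \frac{1737}{-144 - 10 \left(- \frac{17}{2} + \frac{\left(-5\right)^{2}}{2}\right) + 2 \left(- \frac{17}{2} + \frac{\left(-5\right)^{2}}{2}\right)^{2}} = - \frac{1737}{-144 - 10 \left(- \frac{17}{2} + \frac{1}{2} \cdot 25\right) + 2 \left(- \frac{17}{2} + \frac{1}{2} \cdot 25\right)^{2}} = - \frac{1737}{-144 - 10 \left(- \frac{17}{2} + \frac{25}{2}\right) + 2 \left(- \frac{17}{2} + \frac{25}{2}\right)^{2}} = - \frac{1737}{-144 - 40 + 2 \cdot 4^{2}} = - \frac{1737}{-144 - 40 + 2 \cdot 16} = - \frac{1737}{-144 - 40 + 32} = - \frac{1737}{-152} = \left(-1737\right) \left(- \frac{1}{152}\right) = \frac{1737}{152}$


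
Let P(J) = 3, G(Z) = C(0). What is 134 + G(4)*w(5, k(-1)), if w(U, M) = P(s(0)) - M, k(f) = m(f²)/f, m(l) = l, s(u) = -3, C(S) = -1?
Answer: 130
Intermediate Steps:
G(Z) = -1
k(f) = f (k(f) = f²/f = f)
w(U, M) = 3 - M
134 + G(4)*w(5, k(-1)) = 134 - (3 - 1*(-1)) = 134 - (3 + 1) = 134 - 1*4 = 134 - 4 = 130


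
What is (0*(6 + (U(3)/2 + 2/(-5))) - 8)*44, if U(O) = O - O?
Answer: -352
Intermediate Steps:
U(O) = 0
(0*(6 + (U(3)/2 + 2/(-5))) - 8)*44 = (0*(6 + (0/2 + 2/(-5))) - 8)*44 = (0*(6 + (0*(½) + 2*(-⅕))) - 8)*44 = (0*(6 + (0 - ⅖)) - 8)*44 = (0*(6 - ⅖) - 8)*44 = (0*(28/5) - 8)*44 = (0 - 8)*44 = -8*44 = -352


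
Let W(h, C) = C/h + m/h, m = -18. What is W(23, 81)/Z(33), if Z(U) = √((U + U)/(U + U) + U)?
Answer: 63*√34/782 ≈ 0.46976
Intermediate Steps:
Z(U) = √(1 + U) (Z(U) = √((2*U)/((2*U)) + U) = √((2*U)*(1/(2*U)) + U) = √(1 + U))
W(h, C) = -18/h + C/h (W(h, C) = C/h - 18/h = -18/h + C/h)
W(23, 81)/Z(33) = ((-18 + 81)/23)/(√(1 + 33)) = ((1/23)*63)/(√34) = 63*(√34/34)/23 = 63*√34/782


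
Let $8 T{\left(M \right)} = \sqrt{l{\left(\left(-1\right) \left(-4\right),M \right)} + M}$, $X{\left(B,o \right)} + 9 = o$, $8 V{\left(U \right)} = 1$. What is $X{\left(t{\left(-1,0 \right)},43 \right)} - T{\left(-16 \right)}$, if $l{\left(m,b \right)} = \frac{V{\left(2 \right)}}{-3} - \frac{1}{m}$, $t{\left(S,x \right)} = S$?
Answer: $34 - \frac{i \sqrt{2346}}{96} \approx 34.0 - 0.50454 i$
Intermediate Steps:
$V{\left(U \right)} = \frac{1}{8}$ ($V{\left(U \right)} = \frac{1}{8} \cdot 1 = \frac{1}{8}$)
$l{\left(m,b \right)} = - \frac{1}{24} - \frac{1}{m}$ ($l{\left(m,b \right)} = \frac{1}{8 \left(-3\right)} - \frac{1}{m} = \frac{1}{8} \left(- \frac{1}{3}\right) - \frac{1}{m} = - \frac{1}{24} - \frac{1}{m}$)
$X{\left(B,o \right)} = -9 + o$
$T{\left(M \right)} = \frac{\sqrt{- \frac{7}{24} + M}}{8}$ ($T{\left(M \right)} = \frac{\sqrt{\frac{-24 - \left(-1\right) \left(-4\right)}{24 \left(\left(-1\right) \left(-4\right)\right)} + M}}{8} = \frac{\sqrt{\frac{-24 - 4}{24 \cdot 4} + M}}{8} = \frac{\sqrt{\frac{1}{24} \cdot \frac{1}{4} \left(-24 - 4\right) + M}}{8} = \frac{\sqrt{\frac{1}{24} \cdot \frac{1}{4} \left(-28\right) + M}}{8} = \frac{\sqrt{- \frac{7}{24} + M}}{8}$)
$X{\left(t{\left(-1,0 \right)},43 \right)} - T{\left(-16 \right)} = \left(-9 + 43\right) - \frac{\sqrt{-42 + 144 \left(-16\right)}}{96} = 34 - \frac{\sqrt{-42 - 2304}}{96} = 34 - \frac{\sqrt{-2346}}{96} = 34 - \frac{i \sqrt{2346}}{96}$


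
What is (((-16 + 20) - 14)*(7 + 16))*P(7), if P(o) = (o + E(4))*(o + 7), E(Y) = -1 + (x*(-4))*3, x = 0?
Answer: -19320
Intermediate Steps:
E(Y) = -1 (E(Y) = -1 + (0*(-4))*3 = -1 + 0*3 = -1 + 0 = -1)
P(o) = (-1 + o)*(7 + o) (P(o) = (o - 1)*(o + 7) = (-1 + o)*(7 + o))
(((-16 + 20) - 14)*(7 + 16))*P(7) = (((-16 + 20) - 14)*(7 + 16))*(-7 + 7**2 + 6*7) = ((4 - 14)*23)*(-7 + 49 + 42) = -10*23*84 = -230*84 = -19320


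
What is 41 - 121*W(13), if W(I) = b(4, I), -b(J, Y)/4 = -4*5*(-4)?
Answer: 38761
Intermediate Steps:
b(J, Y) = -320 (b(J, Y) = -4*(-4*5)*(-4) = -(-80)*(-4) = -4*80 = -320)
W(I) = -320
41 - 121*W(13) = 41 - 121*(-320) = 41 + 38720 = 38761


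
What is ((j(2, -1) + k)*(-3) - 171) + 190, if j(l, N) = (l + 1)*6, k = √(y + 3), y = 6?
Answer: -44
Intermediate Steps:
k = 3 (k = √(6 + 3) = √9 = 3)
j(l, N) = 6 + 6*l (j(l, N) = (1 + l)*6 = 6 + 6*l)
((j(2, -1) + k)*(-3) - 171) + 190 = (((6 + 6*2) + 3)*(-3) - 171) + 190 = (((6 + 12) + 3)*(-3) - 171) + 190 = ((18 + 3)*(-3) - 171) + 190 = (21*(-3) - 171) + 190 = (-63 - 171) + 190 = -234 + 190 = -44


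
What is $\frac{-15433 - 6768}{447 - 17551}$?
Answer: $\frac{22201}{17104} \approx 1.298$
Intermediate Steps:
$\frac{-15433 - 6768}{447 - 17551} = \frac{-15433 - 6768}{-17104} = \left(-22201\right) \left(- \frac{1}{17104}\right) = \frac{22201}{17104}$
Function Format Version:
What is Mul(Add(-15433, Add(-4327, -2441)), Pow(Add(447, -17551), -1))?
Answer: Rational(22201, 17104) ≈ 1.2980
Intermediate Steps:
Mul(Add(-15433, Add(-4327, -2441)), Pow(Add(447, -17551), -1)) = Mul(Add(-15433, -6768), Pow(-17104, -1)) = Mul(-22201, Rational(-1, 17104)) = Rational(22201, 17104)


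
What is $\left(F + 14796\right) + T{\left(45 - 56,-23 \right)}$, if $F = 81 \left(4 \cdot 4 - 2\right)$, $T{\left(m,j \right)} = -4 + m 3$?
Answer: $15893$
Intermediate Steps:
$T{\left(m,j \right)} = -4 + 3 m$
$F = 1134$ ($F = 81 \left(16 - 2\right) = 81 \cdot 14 = 1134$)
$\left(F + 14796\right) + T{\left(45 - 56,-23 \right)} = \left(1134 + 14796\right) + \left(-4 + 3 \left(45 - 56\right)\right) = 15930 + \left(-4 + 3 \left(-11\right)\right) = 15930 - 37 = 15893$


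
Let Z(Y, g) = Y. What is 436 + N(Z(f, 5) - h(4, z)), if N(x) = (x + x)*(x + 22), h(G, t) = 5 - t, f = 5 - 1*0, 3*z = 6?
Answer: 532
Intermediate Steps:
z = 2 (z = (⅓)*6 = 2)
f = 5 (f = 5 + 0 = 5)
N(x) = 2*x*(22 + x) (N(x) = (2*x)*(22 + x) = 2*x*(22 + x))
436 + N(Z(f, 5) - h(4, z)) = 436 + 2*(5 - (5 - 1*2))*(22 + (5 - (5 - 1*2))) = 436 + 2*(5 - (5 - 2))*(22 + (5 - (5 - 2))) = 436 + 2*(5 - 1*3)*(22 + (5 - 1*3)) = 436 + 2*(5 - 3)*(22 + (5 - 3)) = 436 + 2*2*(22 + 2) = 436 + 2*2*24 = 436 + 96 = 532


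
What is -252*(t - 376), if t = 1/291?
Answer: 9190860/97 ≈ 94751.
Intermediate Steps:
t = 1/291 ≈ 0.0034364
-252*(t - 376) = -252*(1/291 - 376) = -252*(-109415/291) = 9190860/97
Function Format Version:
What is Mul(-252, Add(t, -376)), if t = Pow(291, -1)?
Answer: Rational(9190860, 97) ≈ 94751.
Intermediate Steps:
t = Rational(1, 291) ≈ 0.0034364
Mul(-252, Add(t, -376)) = Mul(-252, Add(Rational(1, 291), -376)) = Mul(-252, Rational(-109415, 291)) = Rational(9190860, 97)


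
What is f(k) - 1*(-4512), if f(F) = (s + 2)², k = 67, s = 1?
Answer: 4521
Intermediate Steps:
f(F) = 9 (f(F) = (1 + 2)² = 3² = 9)
f(k) - 1*(-4512) = 9 - 1*(-4512) = 9 + 4512 = 4521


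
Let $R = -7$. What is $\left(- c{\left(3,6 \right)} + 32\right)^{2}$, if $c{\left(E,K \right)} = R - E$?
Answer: $1764$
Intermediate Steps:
$c{\left(E,K \right)} = -7 - E$
$\left(- c{\left(3,6 \right)} + 32\right)^{2} = \left(- (-7 - 3) + 32\right)^{2} = \left(\left(-1\right) \left(-10\right) + 32\right)^{2} = \left(10 + 32\right)^{2} = 42^{2} = 1764$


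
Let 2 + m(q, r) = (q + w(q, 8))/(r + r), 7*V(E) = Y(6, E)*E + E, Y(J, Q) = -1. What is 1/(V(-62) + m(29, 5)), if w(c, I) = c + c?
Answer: 10/67 ≈ 0.14925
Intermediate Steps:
w(c, I) = 2*c
V(E) = 0 (V(E) = (-E + E)/7 = (⅐)*0 = 0)
m(q, r) = -2 + 3*q/(2*r) (m(q, r) = -2 + (q + 2*q)/(r + r) = -2 + (3*q)/((2*r)) = -2 + (3*q)*(1/(2*r)) = -2 + 3*q/(2*r))
1/(V(-62) + m(29, 5)) = 1/(0 + (-2 + (3/2)*29/5)) = 1/(0 + (-2 + (3/2)*29*(⅕))) = 1/(0 + (-2 + 87/10)) = 1/(0 + 67/10) = 1/(67/10) = 10/67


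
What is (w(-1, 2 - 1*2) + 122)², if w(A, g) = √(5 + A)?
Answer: 15376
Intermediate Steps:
(w(-1, 2 - 1*2) + 122)² = (√(5 - 1) + 122)² = (√4 + 122)² = (2 + 122)² = 124² = 15376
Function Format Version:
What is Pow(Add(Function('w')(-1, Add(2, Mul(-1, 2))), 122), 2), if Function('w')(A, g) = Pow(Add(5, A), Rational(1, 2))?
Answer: 15376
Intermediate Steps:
Pow(Add(Function('w')(-1, Add(2, Mul(-1, 2))), 122), 2) = Pow(Add(Pow(Add(5, -1), Rational(1, 2)), 122), 2) = Pow(Add(Pow(4, Rational(1, 2)), 122), 2) = Pow(Add(2, 122), 2) = Pow(124, 2) = 15376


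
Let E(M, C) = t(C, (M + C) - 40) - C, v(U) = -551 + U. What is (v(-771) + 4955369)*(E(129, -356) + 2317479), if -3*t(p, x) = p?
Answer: 11483251408489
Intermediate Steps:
t(p, x) = -p/3
E(M, C) = -4*C/3 (E(M, C) = -C/3 - C = -4*C/3)
(v(-771) + 4955369)*(E(129, -356) + 2317479) = ((-551 - 771) + 4955369)*(-4/3*(-356) + 2317479) = (-1322 + 4955369)*(1424/3 + 2317479) = 4954047*(6953861/3) = 11483251408489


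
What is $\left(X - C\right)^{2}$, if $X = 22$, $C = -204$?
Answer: $51076$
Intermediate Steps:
$\left(X - C\right)^{2} = \left(22 - -204\right)^{2} = \left(22 + 204\right)^{2} = 226^{2} = 51076$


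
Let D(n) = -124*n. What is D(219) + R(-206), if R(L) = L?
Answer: -27362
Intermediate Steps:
D(219) + R(-206) = -124*219 - 206 = -27156 - 206 = -27362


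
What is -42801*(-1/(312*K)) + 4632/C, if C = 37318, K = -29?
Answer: -259222897/56275544 ≈ -4.6063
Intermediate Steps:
-42801*(-1/(312*K)) + 4632/C = -42801/(-29*12*(-26)) + 4632/37318 = -42801/((-348*(-26))) + 4632*(1/37318) = -42801/9048 + 2316/18659 = -42801*1/9048 + 2316/18659 = -14267/3016 + 2316/18659 = -259222897/56275544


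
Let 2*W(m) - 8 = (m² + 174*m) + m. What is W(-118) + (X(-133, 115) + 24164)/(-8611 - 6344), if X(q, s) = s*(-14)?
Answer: -16752133/4985 ≈ -3360.5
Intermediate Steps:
X(q, s) = -14*s
W(m) = 4 + m²/2 + 175*m/2 (W(m) = 4 + ((m² + 174*m) + m)/2 = 4 + (m² + 175*m)/2 = 4 + (m²/2 + 175*m/2) = 4 + m²/2 + 175*m/2)
W(-118) + (X(-133, 115) + 24164)/(-8611 - 6344) = (4 + (½)*(-118)² + (175/2)*(-118)) + (-14*115 + 24164)/(-8611 - 6344) = (4 + (½)*13924 - 10325) + (-1610 + 24164)/(-14955) = (4 + 6962 - 10325) + 22554*(-1/14955) = -3359 - 7518/4985 = -16752133/4985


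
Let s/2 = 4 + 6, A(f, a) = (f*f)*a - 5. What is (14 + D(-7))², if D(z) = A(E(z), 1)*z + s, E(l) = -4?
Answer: 1849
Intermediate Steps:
A(f, a) = -5 + a*f² (A(f, a) = f²*a - 5 = a*f² - 5 = -5 + a*f²)
s = 20 (s = 2*(4 + 6) = 2*10 = 20)
D(z) = 20 + 11*z (D(z) = (-5 + 1*(-4)²)*z + 20 = (-5 + 1*16)*z + 20 = (-5 + 16)*z + 20 = 11*z + 20 = 20 + 11*z)
(14 + D(-7))² = (14 + (20 + 11*(-7)))² = (14 + (20 - 77))² = (14 - 57)² = (-43)² = 1849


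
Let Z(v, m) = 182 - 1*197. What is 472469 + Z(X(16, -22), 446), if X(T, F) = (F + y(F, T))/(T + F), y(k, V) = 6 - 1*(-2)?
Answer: 472454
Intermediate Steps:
y(k, V) = 8 (y(k, V) = 6 + 2 = 8)
X(T, F) = (8 + F)/(F + T) (X(T, F) = (F + 8)/(T + F) = (8 + F)/(F + T))
Z(v, m) = -15 (Z(v, m) = 182 - 197 = -15)
472469 + Z(X(16, -22), 446) = 472469 - 15 = 472454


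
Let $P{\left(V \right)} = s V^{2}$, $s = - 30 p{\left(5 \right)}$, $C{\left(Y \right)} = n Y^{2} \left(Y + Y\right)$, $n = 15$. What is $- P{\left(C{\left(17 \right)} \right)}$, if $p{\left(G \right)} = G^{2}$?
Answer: $16292859075000$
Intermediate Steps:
$C{\left(Y \right)} = 30 Y^{3}$ ($C{\left(Y \right)} = 15 Y^{2} \left(Y + Y\right) = 15 Y^{2} \cdot 2 Y = 30 Y^{3}$)
$s = -750$ ($s = - 30 \cdot 5^{2} = \left(-30\right) 25 = -750$)
$P{\left(V \right)} = - 750 V^{2}$
$- P{\left(C{\left(17 \right)} \right)} = - \left(-750\right) \left(30 \cdot 17^{3}\right)^{2} = - \left(-750\right) \left(30 \cdot 4913\right)^{2} = - \left(-750\right) 147390^{2} = - \left(-750\right) 21723812100 = \left(-1\right) \left(-16292859075000\right) = 16292859075000$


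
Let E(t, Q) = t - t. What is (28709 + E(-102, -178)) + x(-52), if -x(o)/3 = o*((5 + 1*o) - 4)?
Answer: 20753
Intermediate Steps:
x(o) = -3*o*(1 + o) (x(o) = -3*o*((5 + 1*o) - 4) = -3*o*((5 + o) - 4) = -3*o*(1 + o))
E(t, Q) = 0
(28709 + E(-102, -178)) + x(-52) = (28709 + 0) - 3*(-52)*(1 - 52) = 28709 - 3*(-52)*(-51) = 28709 - 7956 = 20753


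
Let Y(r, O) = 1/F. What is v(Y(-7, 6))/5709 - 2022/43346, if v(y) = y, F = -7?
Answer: -40424266/866118099 ≈ -0.046673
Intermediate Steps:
Y(r, O) = -⅐ (Y(r, O) = 1/(-7) = -⅐)
v(Y(-7, 6))/5709 - 2022/43346 = -⅐/5709 - 2022/43346 = -⅐*1/5709 - 2022*1/43346 = -1/39963 - 1011/21673 = -40424266/866118099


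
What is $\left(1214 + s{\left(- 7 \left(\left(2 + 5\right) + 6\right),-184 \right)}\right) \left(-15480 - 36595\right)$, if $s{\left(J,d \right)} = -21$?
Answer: $-62125475$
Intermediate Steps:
$\left(1214 + s{\left(- 7 \left(\left(2 + 5\right) + 6\right),-184 \right)}\right) \left(-15480 - 36595\right) = \left(1214 - 21\right) \left(-15480 - 36595\right) = 1193 \left(-52075\right) = -62125475$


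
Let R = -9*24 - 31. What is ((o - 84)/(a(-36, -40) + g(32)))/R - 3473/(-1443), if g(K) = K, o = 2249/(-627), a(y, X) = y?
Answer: 53133203/22920612 ≈ 2.3181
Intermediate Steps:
o = -2249/627 (o = 2249*(-1/627) = -2249/627 ≈ -3.5869)
R = -247 (R = -216 - 31 = -247)
((o - 84)/(a(-36, -40) + g(32)))/R - 3473/(-1443) = ((-2249/627 - 84)/(-36 + 32))/(-247) - 3473/(-1443) = -54917/627/(-4)*(-1/247) - 3473*(-1/1443) = -54917/627*(-¼)*(-1/247) + 3473/1443 = (54917/2508)*(-1/247) + 3473/1443 = -54917/619476 + 3473/1443 = 53133203/22920612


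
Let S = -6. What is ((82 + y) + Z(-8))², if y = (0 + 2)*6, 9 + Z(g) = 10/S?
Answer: 62500/9 ≈ 6944.4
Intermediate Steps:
Z(g) = -32/3 (Z(g) = -9 + 10/(-6) = -9 + 10*(-⅙) = -9 - 5/3 = -32/3)
y = 12 (y = 2*6 = 12)
((82 + y) + Z(-8))² = ((82 + 12) - 32/3)² = (94 - 32/3)² = (250/3)² = 62500/9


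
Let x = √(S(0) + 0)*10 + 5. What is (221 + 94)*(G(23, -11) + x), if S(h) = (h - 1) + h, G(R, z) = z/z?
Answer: 1890 + 3150*I ≈ 1890.0 + 3150.0*I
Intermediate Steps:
G(R, z) = 1
S(h) = -1 + 2*h (S(h) = (-1 + h) + h = -1 + 2*h)
x = 5 + 10*I (x = √((-1 + 2*0) + 0)*10 + 5 = √((-1 + 0) + 0)*10 + 5 = √(-1 + 0)*10 + 5 = √(-1)*10 + 5 = I*10 + 5 = 10*I + 5 = 5 + 10*I ≈ 5.0 + 10.0*I)
(221 + 94)*(G(23, -11) + x) = (221 + 94)*(1 + (5 + 10*I)) = 315*(6 + 10*I) = 1890 + 3150*I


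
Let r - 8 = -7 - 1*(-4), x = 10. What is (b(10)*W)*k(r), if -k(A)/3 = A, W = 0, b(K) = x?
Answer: 0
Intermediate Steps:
b(K) = 10
r = 5 (r = 8 + (-7 - 1*(-4)) = 8 + (-7 + 4) = 8 - 3 = 5)
k(A) = -3*A
(b(10)*W)*k(r) = (10*0)*(-3*5) = 0*(-15) = 0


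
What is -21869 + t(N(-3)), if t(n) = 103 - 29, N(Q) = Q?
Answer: -21795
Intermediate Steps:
t(n) = 74
-21869 + t(N(-3)) = -21869 + 74 = -21795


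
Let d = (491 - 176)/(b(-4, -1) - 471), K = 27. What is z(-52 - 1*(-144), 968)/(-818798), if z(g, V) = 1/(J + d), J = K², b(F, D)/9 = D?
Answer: -16/9541862493 ≈ -1.6768e-9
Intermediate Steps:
b(F, D) = 9*D
J = 729 (J = 27² = 729)
d = -21/32 (d = (491 - 176)/(9*(-1) - 471) = 315/(-9 - 471) = 315/(-480) = 315*(-1/480) = -21/32 ≈ -0.65625)
z(g, V) = 32/23307 (z(g, V) = 1/(729 - 21/32) = 1/(23307/32) = 32/23307)
z(-52 - 1*(-144), 968)/(-818798) = (32/23307)/(-818798) = (32/23307)*(-1/818798) = -16/9541862493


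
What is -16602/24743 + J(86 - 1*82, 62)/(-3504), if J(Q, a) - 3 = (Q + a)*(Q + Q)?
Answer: -23770647/28899824 ≈ -0.82252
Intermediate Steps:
J(Q, a) = 3 + 2*Q*(Q + a) (J(Q, a) = 3 + (Q + a)*(Q + Q) = 3 + (Q + a)*(2*Q) = 3 + 2*Q*(Q + a))
-16602/24743 + J(86 - 1*82, 62)/(-3504) = -16602/24743 + (3 + 2*(86 - 1*82)² + 2*(86 - 1*82)*62)/(-3504) = -16602*1/24743 + (3 + 2*(86 - 82)² + 2*(86 - 82)*62)*(-1/3504) = -16602/24743 + (3 + 2*4² + 2*4*62)*(-1/3504) = -16602/24743 + (3 + 2*16 + 496)*(-1/3504) = -16602/24743 + (3 + 32 + 496)*(-1/3504) = -16602/24743 + 531*(-1/3504) = -16602/24743 - 177/1168 = -23770647/28899824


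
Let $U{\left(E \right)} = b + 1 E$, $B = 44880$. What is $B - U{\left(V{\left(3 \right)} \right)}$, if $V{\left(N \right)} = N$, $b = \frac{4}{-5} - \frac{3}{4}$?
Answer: $\frac{897571}{20} \approx 44879.0$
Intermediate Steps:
$b = - \frac{31}{20}$ ($b = 4 \left(- \frac{1}{5}\right) - \frac{3}{4} = - \frac{4}{5} - \frac{3}{4} = - \frac{31}{20} \approx -1.55$)
$U{\left(E \right)} = - \frac{31}{20} + E$ ($U{\left(E \right)} = - \frac{31}{20} + 1 E = - \frac{31}{20} + E$)
$B - U{\left(V{\left(3 \right)} \right)} = 44880 - \left(- \frac{31}{20} + 3\right) = 44880 - \frac{29}{20} = \frac{897571}{20}$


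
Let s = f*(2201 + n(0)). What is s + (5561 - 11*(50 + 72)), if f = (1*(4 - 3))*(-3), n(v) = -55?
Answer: -2219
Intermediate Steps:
f = -3 (f = (1*1)*(-3) = 1*(-3) = -3)
s = -6438 (s = -3*(2201 - 55) = -3*2146 = -6438)
s + (5561 - 11*(50 + 72)) = -6438 + (5561 - 11*(50 + 72)) = -6438 + (5561 - 11*122) = -6438 + (5561 - 1*1342) = -6438 + (5561 - 1342) = -6438 + 4219 = -2219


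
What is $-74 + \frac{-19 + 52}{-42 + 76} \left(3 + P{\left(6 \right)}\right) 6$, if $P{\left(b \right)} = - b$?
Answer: $- \frac{1555}{17} \approx -91.471$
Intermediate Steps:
$-74 + \frac{-19 + 52}{-42 + 76} \left(3 + P{\left(6 \right)}\right) 6 = -74 + \frac{-19 + 52}{-42 + 76} \left(3 - 6\right) 6 = -74 + \frac{33}{34} \left(3 - 6\right) 6 = -74 + 33 \cdot \frac{1}{34} \left(\left(-3\right) 6\right) = -74 + \frac{33}{34} \left(-18\right) = -74 - \frac{297}{17} = - \frac{1555}{17}$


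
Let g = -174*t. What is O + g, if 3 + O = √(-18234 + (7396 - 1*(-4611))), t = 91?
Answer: -15837 + I*√6227 ≈ -15837.0 + 78.911*I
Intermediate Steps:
g = -15834 (g = -174*91 = -15834)
O = -3 + I*√6227 (O = -3 + √(-18234 + (7396 - 1*(-4611))) = -3 + √(-18234 + (7396 + 4611)) = -3 + √(-18234 + 12007) = -3 + √(-6227) = -3 + I*√6227 ≈ -3.0 + 78.911*I)
O + g = (-3 + I*√6227) - 15834 = -15837 + I*√6227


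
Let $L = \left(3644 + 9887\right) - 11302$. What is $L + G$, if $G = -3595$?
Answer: $-1366$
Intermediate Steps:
$L = 2229$ ($L = 13531 - 11302 = 2229$)
$L + G = 2229 - 3595 = -1366$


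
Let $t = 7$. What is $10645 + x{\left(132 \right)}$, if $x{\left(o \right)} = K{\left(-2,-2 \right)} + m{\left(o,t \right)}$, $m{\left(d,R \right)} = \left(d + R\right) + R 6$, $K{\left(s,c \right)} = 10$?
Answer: $10836$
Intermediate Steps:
$m{\left(d,R \right)} = d + 7 R$ ($m{\left(d,R \right)} = \left(R + d\right) + 6 R = d + 7 R$)
$x{\left(o \right)} = 59 + o$ ($x{\left(o \right)} = 10 + \left(o + 7 \cdot 7\right) = 10 + \left(o + 49\right) = 10 + \left(49 + o\right) = 59 + o$)
$10645 + x{\left(132 \right)} = 10645 + \left(59 + 132\right) = 10645 + 191 = 10836$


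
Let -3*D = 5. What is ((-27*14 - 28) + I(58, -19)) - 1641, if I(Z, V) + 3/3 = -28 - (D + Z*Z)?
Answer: -16315/3 ≈ -5438.3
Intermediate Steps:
D = -5/3 (D = -⅓*5 = -5/3 ≈ -1.6667)
I(Z, V) = -82/3 - Z² (I(Z, V) = -1 + (-28 - (-5/3 + Z*Z)) = -1 + (-28 - (-5/3 + Z²)) = -1 + (-28 + (5/3 - Z²)) = -1 + (-79/3 - Z²) = -82/3 - Z²)
((-27*14 - 28) + I(58, -19)) - 1641 = ((-27*14 - 28) + (-82/3 - 1*58²)) - 1641 = ((-378 - 28) + (-82/3 - 1*3364)) - 1641 = (-406 + (-82/3 - 3364)) - 1641 = (-406 - 10174/3) - 1641 = -11392/3 - 1641 = -16315/3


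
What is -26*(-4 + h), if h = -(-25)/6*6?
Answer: -546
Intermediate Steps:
h = 25 (h = -(-25)/6*6 = -5*(-⅚)*6 = (25/6)*6 = 25)
-26*(-4 + h) = -26*(-4 + 25) = -26*21 = -546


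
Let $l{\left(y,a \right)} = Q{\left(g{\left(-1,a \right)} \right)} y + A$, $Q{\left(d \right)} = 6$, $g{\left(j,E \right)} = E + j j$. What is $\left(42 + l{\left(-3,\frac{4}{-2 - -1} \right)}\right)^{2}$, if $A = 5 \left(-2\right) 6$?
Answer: $1296$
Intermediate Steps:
$g{\left(j,E \right)} = E + j^{2}$
$A = -60$ ($A = \left(-10\right) 6 = -60$)
$l{\left(y,a \right)} = -60 + 6 y$ ($l{\left(y,a \right)} = 6 y - 60 = -60 + 6 y$)
$\left(42 + l{\left(-3,\frac{4}{-2 - -1} \right)}\right)^{2} = \left(42 + \left(-60 + 6 \left(-3\right)\right)\right)^{2} = \left(42 - 78\right)^{2} = \left(-36\right)^{2} = 1296$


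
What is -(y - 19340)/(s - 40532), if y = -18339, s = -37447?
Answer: -37679/77979 ≈ -0.48319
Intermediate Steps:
-(y - 19340)/(s - 40532) = -(-18339 - 19340)/(-37447 - 40532) = -(-37679)/(-77979) = -(-37679)*(-1)/77979 = -1*37679/77979 = -37679/77979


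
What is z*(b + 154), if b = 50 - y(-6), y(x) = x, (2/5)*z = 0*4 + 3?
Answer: 1575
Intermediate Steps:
z = 15/2 (z = 5*(0*4 + 3)/2 = 5*(0 + 3)/2 = (5/2)*3 = 15/2 ≈ 7.5000)
b = 56 (b = 50 - 1*(-6) = 50 + 6 = 56)
z*(b + 154) = 15*(56 + 154)/2 = (15/2)*210 = 1575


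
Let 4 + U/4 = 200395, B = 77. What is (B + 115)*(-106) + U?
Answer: 781212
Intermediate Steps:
U = 801564 (U = -16 + 4*200395 = -16 + 801580 = 801564)
(B + 115)*(-106) + U = (77 + 115)*(-106) + 801564 = 192*(-106) + 801564 = -20352 + 801564 = 781212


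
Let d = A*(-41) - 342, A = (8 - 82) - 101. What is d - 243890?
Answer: -237057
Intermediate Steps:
A = -175 (A = -74 - 101 = -175)
d = 6833 (d = -175*(-41) - 342 = 7175 - 342 = 6833)
d - 243890 = 6833 - 243890 = -237057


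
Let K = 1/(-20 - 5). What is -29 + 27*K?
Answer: -752/25 ≈ -30.080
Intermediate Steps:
K = -1/25 (K = 1/(-25) = -1/25 ≈ -0.040000)
-29 + 27*K = -29 + 27*(-1/25) = -29 - 27/25 = -752/25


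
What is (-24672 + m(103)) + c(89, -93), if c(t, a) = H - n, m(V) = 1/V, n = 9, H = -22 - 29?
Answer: -2547395/103 ≈ -24732.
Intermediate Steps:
H = -51
c(t, a) = -60 (c(t, a) = -51 - 1*9 = -51 - 9 = -60)
(-24672 + m(103)) + c(89, -93) = (-24672 + 1/103) - 60 = -2541215/103 - 60 = -2547395/103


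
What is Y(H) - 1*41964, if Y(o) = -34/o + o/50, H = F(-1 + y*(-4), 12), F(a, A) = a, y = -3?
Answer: -23081779/550 ≈ -41967.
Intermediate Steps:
H = 11 (H = -1 - 3*(-4) = -1 + 12 = 11)
Y(o) = -34/o + o/50 (Y(o) = -34/o + o*(1/50) = -34/o + o/50)
Y(H) - 1*41964 = (-34/11 + (1/50)*11) - 1*41964 = (-34*1/11 + 11/50) - 41964 = (-34/11 + 11/50) - 41964 = -1579/550 - 41964 = -23081779/550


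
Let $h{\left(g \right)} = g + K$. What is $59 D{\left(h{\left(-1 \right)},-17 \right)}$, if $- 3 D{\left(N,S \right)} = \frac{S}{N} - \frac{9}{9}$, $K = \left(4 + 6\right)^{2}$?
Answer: $\frac{6844}{297} \approx 23.044$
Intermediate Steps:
$K = 100$ ($K = 10^{2} = 100$)
$h{\left(g \right)} = 100 + g$ ($h{\left(g \right)} = g + 100 = 100 + g$)
$D{\left(N,S \right)} = \frac{1}{3} - \frac{S}{3 N}$ ($D{\left(N,S \right)} = - \frac{\frac{S}{N} - \frac{9}{9}}{3} = - \frac{\frac{S}{N} - 1}{3} = - \frac{-1 + \frac{S}{N}}{3} = \frac{1}{3} - \frac{S}{3 N}$)
$59 D{\left(h{\left(-1 \right)},-17 \right)} = 59 \frac{\left(100 - 1\right) - -17}{3 \left(100 - 1\right)} = 59 \frac{99 + 17}{3 \cdot 99} = 59 \cdot \frac{1}{3} \cdot \frac{1}{99} \cdot 116 = 59 \cdot \frac{116}{297} = \frac{6844}{297}$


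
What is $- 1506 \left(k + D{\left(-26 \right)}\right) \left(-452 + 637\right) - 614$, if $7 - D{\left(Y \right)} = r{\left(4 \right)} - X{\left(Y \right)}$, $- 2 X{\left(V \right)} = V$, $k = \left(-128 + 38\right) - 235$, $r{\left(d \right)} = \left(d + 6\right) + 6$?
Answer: $89433196$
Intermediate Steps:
$r{\left(d \right)} = 12 + d$ ($r{\left(d \right)} = \left(6 + d\right) + 6 = 12 + d$)
$k = -325$ ($k = -90 - 235 = -325$)
$X{\left(V \right)} = - \frac{V}{2}$
$D{\left(Y \right)} = -9 - \frac{Y}{2}$ ($D{\left(Y \right)} = 7 - \left(\left(12 + 4\right) - - \frac{Y}{2}\right) = 7 - \left(16 + \frac{Y}{2}\right) = -9 - \frac{Y}{2}$)
$- 1506 \left(k + D{\left(-26 \right)}\right) \left(-452 + 637\right) - 614 = - 1506 \left(-325 - -4\right) \left(-452 + 637\right) - 614 = - 1506 \left(-325 + \left(-9 + 13\right)\right) 185 - 614 = - 1506 \left(-325 + 4\right) 185 - 614 = - 1506 \left(\left(-321\right) 185\right) - 614 = \left(-1506\right) \left(-59385\right) - 614 = 89433810 - 614 = 89433196$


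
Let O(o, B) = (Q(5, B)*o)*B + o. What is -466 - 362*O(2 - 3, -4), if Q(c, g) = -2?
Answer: 2792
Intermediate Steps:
O(o, B) = o - 2*B*o (O(o, B) = (-2*o)*B + o = -2*B*o + o = o - 2*B*o)
-466 - 362*O(2 - 3, -4) = -466 - 362*(2 - 3)*(1 - 2*(-4)) = -466 - (-362)*(1 + 8) = -466 - (-362)*9 = -466 - 362*(-9) = -466 + 3258 = 2792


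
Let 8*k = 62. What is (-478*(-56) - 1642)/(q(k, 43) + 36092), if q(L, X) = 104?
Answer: 12563/18098 ≈ 0.69417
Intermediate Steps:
k = 31/4 (k = (⅛)*62 = 31/4 ≈ 7.7500)
(-478*(-56) - 1642)/(q(k, 43) + 36092) = (-478*(-56) - 1642)/(104 + 36092) = (26768 - 1642)/36196 = 25126*(1/36196) = 12563/18098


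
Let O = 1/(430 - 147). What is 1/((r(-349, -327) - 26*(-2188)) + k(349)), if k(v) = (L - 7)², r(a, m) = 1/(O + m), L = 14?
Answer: 92540/5268949697 ≈ 1.7563e-5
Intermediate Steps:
O = 1/283 ≈ 0.0035336
r(a, m) = 1/(1/283 + m)
k(v) = 49 (k(v) = (14 - 7)² = 7² = 49)
1/((r(-349, -327) - 26*(-2188)) + k(349)) = 1/((283/(1 + 283*(-327)) - 26*(-2188)) + 49) = 1/((283/(1 - 92541) - 1*(-56888)) + 49) = 1/((283/(-92540) + 56888) + 49) = 1/((283*(-1/92540) + 56888) + 49) = 1/((-283/92540 + 56888) + 49) = 1/(5264415237/92540 + 49) = 1/(5268949697/92540) = 92540/5268949697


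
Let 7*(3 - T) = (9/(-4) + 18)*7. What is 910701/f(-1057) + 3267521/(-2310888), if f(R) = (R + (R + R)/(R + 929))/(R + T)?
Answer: 16009354251054169/17098260312 ≈ 9.3632e+5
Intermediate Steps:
T = -51/4 (T = 3 - (9/(-4) + 18)*7/7 = 3 - (9*(-1/4) + 18)*7/7 = 3 - (-9/4 + 18)*7/7 = 3 - 9*7/4 = 3 - 1/7*441/4 = 3 - 63/4 = -51/4 ≈ -12.750)
f(R) = (R + 2*R/(929 + R))/(-51/4 + R) (f(R) = (R + (R + R)/(R + 929))/(R - 51/4) = (R + (2*R)/(929 + R))/(-51/4 + R) = (R + 2*R/(929 + R))/(-51/4 + R))
910701/f(-1057) + 3267521/(-2310888) = 910701/((4*(-1057)*(931 - 1057)/(-47379 + 4*(-1057)**2 + 3665*(-1057)))) + 3267521/(-2310888) = 910701/((4*(-1057)*(-126)/(-47379 + 4*1117249 - 3873905))) + 3267521*(-1/2310888) = 910701/((4*(-1057)*(-126)/(-47379 + 4468996 - 3873905))) - 3267521/2310888 = 910701/((4*(-1057)*(-126)/547712)) - 3267521/2310888 = 910701/((4*(-1057)*(1/547712)*(-126))) - 3267521/2310888 = 910701/(66591/68464) - 3267521/2310888 = 910701*(68464/66591) - 3267521/2310888 = 6927803696/7399 - 3267521/2310888 = 16009354251054169/17098260312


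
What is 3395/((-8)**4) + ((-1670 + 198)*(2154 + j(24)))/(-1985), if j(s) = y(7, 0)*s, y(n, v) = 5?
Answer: 13717394563/8130560 ≈ 1687.1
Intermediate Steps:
j(s) = 5*s
3395/((-8)**4) + ((-1670 + 198)*(2154 + j(24)))/(-1985) = 3395/((-8)**4) + ((-1670 + 198)*(2154 + 5*24))/(-1985) = 3395/4096 - 1472*(2154 + 120)*(-1/1985) = 3395*(1/4096) - 1472*2274*(-1/1985) = 3395/4096 - 3347328*(-1/1985) = 3395/4096 + 3347328/1985 = 13717394563/8130560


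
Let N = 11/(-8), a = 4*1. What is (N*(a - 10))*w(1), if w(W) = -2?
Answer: -33/2 ≈ -16.500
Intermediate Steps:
a = 4
N = -11/8 (N = 11*(-1/8) = -11/8 ≈ -1.3750)
(N*(a - 10))*w(1) = -11*(4 - 10)/8*(-2) = -11/8*(-6)*(-2) = (33/4)*(-2) = -33/2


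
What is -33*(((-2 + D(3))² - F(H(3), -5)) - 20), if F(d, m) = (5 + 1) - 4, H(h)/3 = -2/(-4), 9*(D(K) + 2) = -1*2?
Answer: 3718/27 ≈ 137.70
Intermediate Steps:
D(K) = -20/9 (D(K) = -2 + (-1*2)/9 = -2 + (⅑)*(-2) = -2 - 2/9 = -20/9)
H(h) = 3/2 (H(h) = 3*(-2/(-4)) = 3*(-2*(-¼)) = 3*(½) = 3/2)
F(d, m) = 2 (F(d, m) = 6 - 4 = 2)
-33*(((-2 + D(3))² - F(H(3), -5)) - 20) = -33*(((-2 - 20/9)² - 1*2) - 20) = -33*(((-38/9)² - 2) - 20) = -33*((1444/81 - 2) - 20) = -33*(1282/81 - 20) = -33*(-338/81) = 3718/27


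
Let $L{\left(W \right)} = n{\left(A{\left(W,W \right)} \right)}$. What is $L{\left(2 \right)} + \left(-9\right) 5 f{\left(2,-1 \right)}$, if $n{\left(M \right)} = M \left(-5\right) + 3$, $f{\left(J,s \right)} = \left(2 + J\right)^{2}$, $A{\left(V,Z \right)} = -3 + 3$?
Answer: $-717$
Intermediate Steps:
$A{\left(V,Z \right)} = 0$
$n{\left(M \right)} = 3 - 5 M$ ($n{\left(M \right)} = - 5 M + 3 = 3 - 5 M$)
$L{\left(W \right)} = 3$ ($L{\left(W \right)} = 3 - 0 = 3 + 0 = 3$)
$L{\left(2 \right)} + \left(-9\right) 5 f{\left(2,-1 \right)} = 3 + \left(-9\right) 5 \left(2 + 2\right)^{2} = 3 - 45 \cdot 4^{2} = 3 - 720 = -717$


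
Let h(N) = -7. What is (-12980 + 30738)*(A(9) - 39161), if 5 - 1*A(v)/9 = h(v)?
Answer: -693503174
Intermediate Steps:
A(v) = 108 (A(v) = 45 - 9*(-7) = 45 + 63 = 108)
(-12980 + 30738)*(A(9) - 39161) = (-12980 + 30738)*(108 - 39161) = 17758*(-39053) = -693503174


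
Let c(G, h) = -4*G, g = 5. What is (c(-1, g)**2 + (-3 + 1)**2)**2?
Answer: 400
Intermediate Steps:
(c(-1, g)**2 + (-3 + 1)**2)**2 = ((-4*(-1))**2 + (-3 + 1)**2)**2 = (4**2 + (-2)**2)**2 = (16 + 4)**2 = 20**2 = 400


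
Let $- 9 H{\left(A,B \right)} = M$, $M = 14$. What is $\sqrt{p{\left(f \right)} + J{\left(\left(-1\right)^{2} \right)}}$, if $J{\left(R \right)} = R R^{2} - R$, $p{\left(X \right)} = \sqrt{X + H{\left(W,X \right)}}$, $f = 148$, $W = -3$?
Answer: $\frac{\sqrt{3} \sqrt[4]{1318}}{3} \approx 3.4787$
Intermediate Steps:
$H{\left(A,B \right)} = - \frac{14}{9}$ ($H{\left(A,B \right)} = \left(- \frac{1}{9}\right) 14 = - \frac{14}{9}$)
$p{\left(X \right)} = \sqrt{- \frac{14}{9} + X}$ ($p{\left(X \right)} = \sqrt{X - \frac{14}{9}} = \sqrt{- \frac{14}{9} + X}$)
$J{\left(R \right)} = R^{3} - R$
$\sqrt{p{\left(f \right)} + J{\left(\left(-1\right)^{2} \right)}} = \sqrt{\frac{\sqrt{-14 + 9 \cdot 148}}{3} + \left(\left(\left(-1\right)^{2}\right)^{3} - \left(-1\right)^{2}\right)} = \sqrt{\frac{\sqrt{-14 + 1332}}{3} + \left(1^{3} - 1\right)} = \sqrt{\frac{\sqrt{1318}}{3} + \left(1 - 1\right)} = \sqrt{\frac{\sqrt{1318}}{3} + 0} = \sqrt{\frac{\sqrt{1318}}{3}} = \frac{\sqrt{3} \sqrt[4]{1318}}{3}$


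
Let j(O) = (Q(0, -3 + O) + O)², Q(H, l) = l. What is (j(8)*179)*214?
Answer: 6473714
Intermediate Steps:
j(O) = (-3 + 2*O)² (j(O) = ((-3 + O) + O)² = (-3 + 2*O)²)
(j(8)*179)*214 = ((-3 + 2*8)²*179)*214 = ((-3 + 16)²*179)*214 = (13²*179)*214 = (169*179)*214 = 30251*214 = 6473714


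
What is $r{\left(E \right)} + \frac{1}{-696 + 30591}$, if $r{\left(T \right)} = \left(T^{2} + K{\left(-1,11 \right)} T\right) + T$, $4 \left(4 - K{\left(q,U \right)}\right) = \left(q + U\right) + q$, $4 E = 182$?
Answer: $\frac{525045893}{239160} \approx 2195.4$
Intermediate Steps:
$E = \frac{91}{2}$ ($E = \frac{1}{4} \cdot 182 = \frac{91}{2} \approx 45.5$)
$K{\left(q,U \right)} = 4 - \frac{q}{2} - \frac{U}{4}$ ($K{\left(q,U \right)} = 4 - \frac{\left(q + U\right) + q}{4} = 4 - \frac{\left(U + q\right) + q}{4} = 4 - \frac{U + 2 q}{4} = 4 - \left(\frac{q}{2} + \frac{U}{4}\right) = 4 - \frac{q}{2} - \frac{U}{4}$)
$r{\left(T \right)} = T^{2} + \frac{11 T}{4}$ ($r{\left(T \right)} = \left(T^{2} + \left(4 - - \frac{1}{2} - \frac{11}{4}\right) T\right) + T = \left(T^{2} + \left(4 + \frac{1}{2} - \frac{11}{4}\right) T\right) + T = \left(T^{2} + \frac{7 T}{4}\right) + T = T^{2} + \frac{11 T}{4}$)
$r{\left(E \right)} + \frac{1}{-696 + 30591} = \frac{1}{4} \cdot \frac{91}{2} \left(11 + 4 \cdot \frac{91}{2}\right) + \frac{1}{-696 + 30591} = \frac{1}{4} \cdot \frac{91}{2} \left(11 + 182\right) + \frac{1}{29895} = \frac{1}{4} \cdot \frac{91}{2} \cdot 193 + \frac{1}{29895} = \frac{17563}{8} + \frac{1}{29895} = \frac{525045893}{239160}$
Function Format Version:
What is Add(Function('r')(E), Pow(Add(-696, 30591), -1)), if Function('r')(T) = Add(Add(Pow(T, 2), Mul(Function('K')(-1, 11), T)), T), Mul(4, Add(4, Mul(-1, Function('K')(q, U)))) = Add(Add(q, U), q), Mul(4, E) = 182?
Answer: Rational(525045893, 239160) ≈ 2195.4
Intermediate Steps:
E = Rational(91, 2) (E = Mul(Rational(1, 4), 182) = Rational(91, 2) ≈ 45.500)
Function('K')(q, U) = Add(4, Mul(Rational(-1, 2), q), Mul(Rational(-1, 4), U)) (Function('K')(q, U) = Add(4, Mul(Rational(-1, 4), Add(Add(q, U), q))) = Add(4, Mul(Rational(-1, 4), Add(Add(U, q), q))) = Add(4, Mul(Rational(-1, 4), Add(U, Mul(2, q)))) = Add(4, Add(Mul(Rational(-1, 2), q), Mul(Rational(-1, 4), U))) = Add(4, Mul(Rational(-1, 2), q), Mul(Rational(-1, 4), U)))
Function('r')(T) = Add(Pow(T, 2), Mul(Rational(11, 4), T)) (Function('r')(T) = Add(Add(Pow(T, 2), Mul(Add(4, Mul(Rational(-1, 2), -1), Mul(Rational(-1, 4), 11)), T)), T) = Add(Add(Pow(T, 2), Mul(Add(4, Rational(1, 2), Rational(-11, 4)), T)), T) = Add(Add(Pow(T, 2), Mul(Rational(7, 4), T)), T) = Add(Pow(T, 2), Mul(Rational(11, 4), T)))
Add(Function('r')(E), Pow(Add(-696, 30591), -1)) = Add(Mul(Rational(1, 4), Rational(91, 2), Add(11, Mul(4, Rational(91, 2)))), Pow(Add(-696, 30591), -1)) = Add(Mul(Rational(1, 4), Rational(91, 2), Add(11, 182)), Pow(29895, -1)) = Add(Mul(Rational(1, 4), Rational(91, 2), 193), Rational(1, 29895)) = Add(Rational(17563, 8), Rational(1, 29895)) = Rational(525045893, 239160)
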